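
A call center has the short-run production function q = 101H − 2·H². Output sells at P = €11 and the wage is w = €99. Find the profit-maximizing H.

The marginal product of H is MP_H = 101 − 4H.
A price-taking firm hires until the value of the marginal product equals the wage: P·MP_H = w, so 11·(101 − 4H) = 99.
Then 101 − 4H = 9, giving H = 23.

H* = 23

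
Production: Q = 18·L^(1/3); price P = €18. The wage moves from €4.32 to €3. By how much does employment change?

From P·MP_L = w with MP_L = 6·L^(-2/3), the labor demand is L(w) = (108/w)^(3/2).
At w = 4.32: L = 125. At w = 3: L = 216.
ΔL = 216 − 125 = 91.

ΔL = 91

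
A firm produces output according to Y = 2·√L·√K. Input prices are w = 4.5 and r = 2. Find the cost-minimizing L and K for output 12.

L* = 4, K* = 9

Cost minimization requires the marginal rate of technical substitution to equal the input-price ratio: MP_L/MP_K = w/r.
Here MP_L/MP_K = (1/2)·(K/L)/(1/2) = (K/L). Setting this equal to 4.5/2 = 2.25 gives K = 2.25L.
Substituting into Y = 12: 2·L^(1/2)·(2.25L)^(1/2) = 12.
Solving, L = 4 and K = 9.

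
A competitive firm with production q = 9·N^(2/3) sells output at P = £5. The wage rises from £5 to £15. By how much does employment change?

ΔN = -208

From P·MP_N = w with MP_N = 6·N^(-1/3), the labor demand is N(w) = (30/w)^(3).
At w = 5: N = 216. At w = 15: N = 8.
ΔN = 8 − 216 = -208.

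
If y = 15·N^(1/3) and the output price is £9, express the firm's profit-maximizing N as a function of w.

MP_N = (1/3)·15·N^(-2/3) = 5·N^(-2/3).
Setting P·MP_N = w: 45·N^(-2/3) = w.
Solving for N: N^(-2/3) = w/45, so N = (45/w)^(3/2).

N(w) = (45/w)^(3/2)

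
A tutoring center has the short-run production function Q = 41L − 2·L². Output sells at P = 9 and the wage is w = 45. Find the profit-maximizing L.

L* = 9

The marginal product of L is MP_L = 41 − 4L.
A price-taking firm hires until the value of the marginal product equals the wage: P·MP_L = w, so 9·(41 − 4L) = 45.
Then 41 − 4L = 5, giving L = 9.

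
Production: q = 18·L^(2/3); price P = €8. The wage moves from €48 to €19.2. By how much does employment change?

ΔL = 117

From P·MP_L = w with MP_L = 12·L^(-1/3), the labor demand is L(w) = (96/w)^(3).
At w = 48: L = 8. At w = 19.2: L = 125.
ΔL = 125 − 8 = 117.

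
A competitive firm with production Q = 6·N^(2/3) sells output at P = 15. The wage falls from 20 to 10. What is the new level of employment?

From P·MP_N = w with MP_N = 4·N^(-1/3), the labor demand is N(w) = (60/w)^(3).
At w = 20: N = 27. At w = 10: N = 216.

N* = 216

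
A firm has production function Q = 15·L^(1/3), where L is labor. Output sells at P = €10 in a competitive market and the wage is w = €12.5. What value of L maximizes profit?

MP_L = (1/3)·15·L^(-2/3) = 5·L^(-2/3).
Profit maximization for a price taker requires P·MP_L = w: 10·5·L^(-2/3) = 12.5.
So L^(-2/3) = 0.25, which gives L = 8.

L* = 8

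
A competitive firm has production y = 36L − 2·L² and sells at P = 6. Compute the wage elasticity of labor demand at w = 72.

From P·MP_L = w with MP_L = 36 − 4L, labor demand is L(w) = (36 − w/6)/4.
dL/dw = −1/(24) = -1/24.
At w = 72, L = 6, so ε = (dL/dw)·(w/L) = (-1/24)·(72/6) = -0.5.

ε = -0.5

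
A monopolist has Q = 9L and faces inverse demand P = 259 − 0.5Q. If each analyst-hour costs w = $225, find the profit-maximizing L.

Marginal revenue from the inverse demand is MR = 259 − Q.
The marginal product is MP_L = 9.
A monopolist hires until marginal revenue product equals the wage: MR·MP_L = w.
(259 − 9L)·9 = 225, so L = 26.

L* = 26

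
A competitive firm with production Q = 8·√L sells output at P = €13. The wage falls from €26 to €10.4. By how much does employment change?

From P·MP_L = w with MP_L = 4·L^(-1/2), the labor demand is L(w) = (52/w)^(2).
At w = 26: L = 4. At w = 10.4: L = 25.
ΔL = 25 − 4 = 21.

ΔL = 21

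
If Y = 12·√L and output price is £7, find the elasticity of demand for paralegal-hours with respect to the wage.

ε = -2

MP_L = (1/2)·12·L^(-1/2), so P·MP_L = w gives 42·L^(-1/2) = w.
Solving, L(w) = (42/w)^(2). This is a constant-elasticity form: L ∝ w^(−2), so ε = −2.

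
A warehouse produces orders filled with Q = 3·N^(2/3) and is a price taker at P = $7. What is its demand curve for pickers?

MP_N = (2/3)·3·N^(-1/3) = 2·N^(-1/3).
Setting P·MP_N = w: 14·N^(-1/3) = w.
Solving for N: N^(-1/3) = w/14, so N = (14/w)^(3).

N(w) = 2744/w³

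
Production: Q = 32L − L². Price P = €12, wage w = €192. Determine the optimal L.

The marginal product of L is MP_L = 32 − 2L.
A price-taking firm hires until the value of the marginal product equals the wage: P·MP_L = w, so 12·(32 − 2L) = 192.
Then 32 − 2L = 16, giving L = 8.

L* = 8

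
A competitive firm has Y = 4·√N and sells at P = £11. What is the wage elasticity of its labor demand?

MP_N = (1/2)·4·N^(-1/2), so P·MP_N = w gives 22·N^(-1/2) = w.
Solving, N(w) = (22/w)^(2). This is a constant-elasticity form: N ∝ w^(−2), so ε = −2.

ε = -2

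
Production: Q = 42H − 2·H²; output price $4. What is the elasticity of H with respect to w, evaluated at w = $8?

From P·MP_H = w with MP_H = 42 − 4H, labor demand is H(w) = (42 − w/4)/4.
dH/dw = −1/(16) = -0.0625.
At w = 8, H = 10, so ε = (dH/dw)·(w/H) = (-0.0625)·(8/10) = -0.05.

ε = -0.05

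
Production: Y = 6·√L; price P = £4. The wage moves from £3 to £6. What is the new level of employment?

L* = 4

From P·MP_L = w with MP_L = 3·L^(-1/2), the labor demand is L(w) = (12/w)^(2).
At w = 3: L = 16. At w = 6: L = 4.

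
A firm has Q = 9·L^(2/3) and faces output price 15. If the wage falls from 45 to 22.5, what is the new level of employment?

From P·MP_L = w with MP_L = 6·L^(-1/3), the labor demand is L(w) = (90/w)^(3).
At w = 45: L = 8. At w = 22.5: L = 64.

L* = 64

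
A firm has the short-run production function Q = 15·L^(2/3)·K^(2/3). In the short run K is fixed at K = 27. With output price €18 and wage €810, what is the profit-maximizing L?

L* = 8

With K = 27, MP_L = (2/3)·15·L^(-1/3)·27^(2/3) = 90·L^(-1/3).
Profit maximization for a price taker requires P·MP_L = w: 18·90·L^(-1/3) = 810.
So L^(-1/3) = 0.5, which gives L = 8.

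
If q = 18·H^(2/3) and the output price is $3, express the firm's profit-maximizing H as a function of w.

MP_H = (2/3)·18·H^(-1/3) = 12·H^(-1/3).
Setting P·MP_H = w: 36·H^(-1/3) = w.
Solving for H: H^(-1/3) = w/36, so H = (36/w)^(3).

H(w) = 46656/w³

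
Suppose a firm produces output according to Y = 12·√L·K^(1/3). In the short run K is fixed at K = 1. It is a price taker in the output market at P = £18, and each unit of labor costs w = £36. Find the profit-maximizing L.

With K = 1, MP_L = (1/2)·12·L^(-1/2)·1^(1/3) = 6·L^(-1/2).
Profit maximization for a price taker requires P·MP_L = w: 18·6·L^(-1/2) = 36.
So L^(-1/2) = 1/3, which gives L = 9.

L* = 9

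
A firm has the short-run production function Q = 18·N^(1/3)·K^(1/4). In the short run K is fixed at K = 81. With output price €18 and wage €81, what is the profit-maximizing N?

With K = 81, MP_N = (1/3)·18·N^(-2/3)·81^(1/4) = 18·N^(-2/3).
Profit maximization for a price taker requires P·MP_N = w: 18·18·N^(-2/3) = 81.
So N^(-2/3) = 0.25, which gives N = 8.

N* = 8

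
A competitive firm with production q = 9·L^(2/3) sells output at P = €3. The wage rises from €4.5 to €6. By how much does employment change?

ΔL = -37

From P·MP_L = w with MP_L = 6·L^(-1/3), the labor demand is L(w) = (18/w)^(3).
At w = 4.5: L = 64. At w = 6: L = 27.
ΔL = 27 − 64 = -37.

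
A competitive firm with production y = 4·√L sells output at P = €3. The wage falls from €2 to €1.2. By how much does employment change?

From P·MP_L = w with MP_L = 2·L^(-1/2), the labor demand is L(w) = (6/w)^(2).
At w = 2: L = 9. At w = 1.2: L = 25.
ΔL = 25 − 9 = 16.

ΔL = 16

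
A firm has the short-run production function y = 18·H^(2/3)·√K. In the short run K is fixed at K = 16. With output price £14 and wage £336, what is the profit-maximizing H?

With K = 16, MP_H = (2/3)·18·H^(-1/3)·16^(1/2) = 48·H^(-1/3).
Profit maximization for a price taker requires P·MP_H = w: 14·48·H^(-1/3) = 336.
So H^(-1/3) = 0.5, which gives H = 8.

H* = 8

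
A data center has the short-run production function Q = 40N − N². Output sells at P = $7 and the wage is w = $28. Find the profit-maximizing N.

The marginal product of N is MP_N = 40 − 2N.
A price-taking firm hires until the value of the marginal product equals the wage: P·MP_N = w, so 7·(40 − 2N) = 28.
Then 40 − 2N = 4, giving N = 18.

N* = 18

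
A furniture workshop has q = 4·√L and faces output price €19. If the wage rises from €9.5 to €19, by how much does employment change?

ΔL = -12

From P·MP_L = w with MP_L = 2·L^(-1/2), the labor demand is L(w) = (38/w)^(2).
At w = 9.5: L = 16. At w = 19: L = 4.
ΔL = 4 − 16 = -12.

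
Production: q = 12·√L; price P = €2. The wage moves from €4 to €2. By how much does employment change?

ΔL = 27

From P·MP_L = w with MP_L = 6·L^(-1/2), the labor demand is L(w) = (12/w)^(2).
At w = 4: L = 9. At w = 2: L = 36.
ΔL = 36 − 9 = 27.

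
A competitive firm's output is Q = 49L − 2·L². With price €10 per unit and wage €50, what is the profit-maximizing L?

L* = 11

The marginal product of L is MP_L = 49 − 4L.
A price-taking firm hires until the value of the marginal product equals the wage: P·MP_L = w, so 10·(49 − 4L) = 50.
Then 49 − 4L = 5, giving L = 11.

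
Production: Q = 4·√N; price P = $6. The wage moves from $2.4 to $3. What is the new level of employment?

From P·MP_N = w with MP_N = 2·N^(-1/2), the labor demand is N(w) = (12/w)^(2).
At w = 2.4: N = 25. At w = 3: N = 16.

N* = 16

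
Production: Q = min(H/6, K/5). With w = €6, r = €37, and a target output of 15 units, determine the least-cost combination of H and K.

With a fixed-proportions technology, the cost-minimizing bundle uses no slack in either input: H/6 = K/5 = Q.
So H = 6·15 = 90 and K = 5·15 = 75.

H* = 90, K* = 75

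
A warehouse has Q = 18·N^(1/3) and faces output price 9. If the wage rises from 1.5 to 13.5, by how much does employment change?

From P·MP_N = w with MP_N = 6·N^(-2/3), the labor demand is N(w) = (54/w)^(3/2).
At w = 1.5: N = 216. At w = 13.5: N = 8.
ΔN = 8 − 216 = -208.

ΔN = -208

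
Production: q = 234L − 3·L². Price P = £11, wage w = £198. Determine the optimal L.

The marginal product of L is MP_L = 234 − 6L.
A price-taking firm hires until the value of the marginal product equals the wage: P·MP_L = w, so 11·(234 − 6L) = 198.
Then 234 − 6L = 18, giving L = 36.

L* = 36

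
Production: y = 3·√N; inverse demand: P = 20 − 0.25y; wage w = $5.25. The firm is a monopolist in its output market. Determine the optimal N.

Marginal revenue from the inverse demand is MR = 20 − 0.5y.
The marginal product is MP_N = 1.5·N^(-1/2).
A monopolist hires until marginal revenue product equals the wage: MR·MP_N = w.
At N, y = 3·√N. Substituting and solving: (20 − 1.5·√N)·1.5·N^(-1/2) = 5.25 gives N = 16.

N* = 16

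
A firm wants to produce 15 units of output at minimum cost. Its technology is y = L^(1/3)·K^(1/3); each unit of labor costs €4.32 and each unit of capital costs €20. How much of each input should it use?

Cost minimization requires the marginal rate of technical substitution to equal the input-price ratio: MP_L/MP_K = w/r.
Here MP_L/MP_K = (1/3)·(K/L)/(1/3) = (K/L). Setting this equal to 4.32/20 = 0.216 gives K = 0.216L.
Substituting into y = 15: L^(1/3)·(0.216L)^(1/3) = 15.
Solving, L = 125 and K = 27.

L* = 125, K* = 27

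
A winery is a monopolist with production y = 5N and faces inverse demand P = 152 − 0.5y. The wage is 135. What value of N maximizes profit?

N* = 25

Marginal revenue from the inverse demand is MR = 152 − y.
The marginal product is MP_N = 5.
A monopolist hires until marginal revenue product equals the wage: MR·MP_N = w.
(152 − 5N)·5 = 135, so N = 25.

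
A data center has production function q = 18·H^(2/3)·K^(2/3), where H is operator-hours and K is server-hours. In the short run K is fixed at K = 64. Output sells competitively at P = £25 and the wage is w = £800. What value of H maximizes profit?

With K = 64, MP_H = (2/3)·18·H^(-1/3)·64^(2/3) = 192·H^(-1/3).
Profit maximization for a price taker requires P·MP_H = w: 25·192·H^(-1/3) = 800.
So H^(-1/3) = 1/6, which gives H = 216.

H* = 216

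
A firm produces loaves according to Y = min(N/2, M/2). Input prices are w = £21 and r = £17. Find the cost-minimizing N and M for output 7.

N* = 14, M* = 14

With a fixed-proportions technology, the cost-minimizing bundle uses no slack in either input: N/2 = M/2 = Y.
So N = 2·7 = 14 and M = 2·7 = 14.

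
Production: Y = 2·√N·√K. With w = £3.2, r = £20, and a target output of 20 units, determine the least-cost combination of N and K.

N* = 25, K* = 4

Cost minimization requires the marginal rate of technical substitution to equal the input-price ratio: MP_N/MP_K = w/r.
Here MP_N/MP_K = (1/2)·(K/N)/(1/2) = (K/N). Setting this equal to 3.2/20 = 0.16 gives K = 0.16N.
Substituting into Y = 20: 2·N^(1/2)·(0.16N)^(1/2) = 20.
Solving, N = 25 and K = 4.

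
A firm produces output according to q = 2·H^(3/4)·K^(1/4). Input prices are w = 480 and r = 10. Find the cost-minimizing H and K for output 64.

H* = 16, K* = 256

Cost minimization requires the marginal rate of technical substitution to equal the input-price ratio: MP_H/MP_K = w/r.
Here MP_H/MP_K = (3/4)·(K/H)/(1/4) = 3·(K/H). Setting this equal to 480/10 = 48 gives K = 16H.
Substituting into q = 64: 2·H^(3/4)·(16H)^(1/4) = 64.
Solving, H = 16 and K = 256.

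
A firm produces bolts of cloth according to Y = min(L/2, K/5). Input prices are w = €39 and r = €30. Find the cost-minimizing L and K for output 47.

With a fixed-proportions technology, the cost-minimizing bundle uses no slack in either input: L/2 = K/5 = Y.
So L = 2·47 = 94 and K = 5·47 = 235.

L* = 94, K* = 235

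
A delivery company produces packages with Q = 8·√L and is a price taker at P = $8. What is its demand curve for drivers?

MP_L = (1/2)·8·L^(-1/2) = 4·L^(-1/2).
Setting P·MP_L = w: 32·L^(-1/2) = w.
Solving for L: L^(-1/2) = w/32, so L = (32/w)^(2).

L(w) = 1024/w²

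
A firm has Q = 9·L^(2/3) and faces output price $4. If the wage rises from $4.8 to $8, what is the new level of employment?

From P·MP_L = w with MP_L = 6·L^(-1/3), the labor demand is L(w) = (24/w)^(3).
At w = 4.8: L = 125. At w = 8: L = 27.

L* = 27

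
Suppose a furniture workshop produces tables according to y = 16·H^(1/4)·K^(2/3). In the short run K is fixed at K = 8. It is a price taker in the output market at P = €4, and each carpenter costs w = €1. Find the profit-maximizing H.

H* = 256

With K = 8, MP_H = (1/4)·16·H^(-3/4)·8^(2/3) = 16·H^(-3/4).
Profit maximization for a price taker requires P·MP_H = w: 4·16·H^(-3/4) = 1.
So H^(-3/4) = 0.015625, which gives H = 256.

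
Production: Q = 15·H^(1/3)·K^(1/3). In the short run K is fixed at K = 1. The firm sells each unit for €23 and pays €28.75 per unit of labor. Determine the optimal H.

With K = 1, MP_H = (1/3)·15·H^(-2/3)·1^(1/3) = 5·H^(-2/3).
Profit maximization for a price taker requires P·MP_H = w: 23·5·H^(-2/3) = 28.75.
So H^(-2/3) = 0.25, which gives H = 8.

H* = 8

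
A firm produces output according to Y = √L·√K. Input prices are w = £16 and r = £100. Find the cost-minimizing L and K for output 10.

L* = 25, K* = 4

Cost minimization requires the marginal rate of technical substitution to equal the input-price ratio: MP_L/MP_K = w/r.
Here MP_L/MP_K = (1/2)·(K/L)/(1/2) = (K/L). Setting this equal to 16/100 = 0.16 gives K = 0.16L.
Substituting into Y = 10: L^(1/2)·(0.16L)^(1/2) = 10.
Solving, L = 25 and K = 4.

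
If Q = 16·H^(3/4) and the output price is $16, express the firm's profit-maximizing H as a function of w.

H(w) = (192/w)^(4)

MP_H = (3/4)·16·H^(-1/4) = 12·H^(-1/4).
Setting P·MP_H = w: 192·H^(-1/4) = w.
Solving for H: H^(-1/4) = w/192, so H = (192/w)^(4).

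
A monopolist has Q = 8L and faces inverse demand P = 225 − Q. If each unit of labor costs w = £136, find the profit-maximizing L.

L* = 13

Marginal revenue from the inverse demand is MR = 225 − 2Q.
The marginal product is MP_L = 8.
A monopolist hires until marginal revenue product equals the wage: MR·MP_L = w.
(225 − 16L)·8 = 136, so L = 13.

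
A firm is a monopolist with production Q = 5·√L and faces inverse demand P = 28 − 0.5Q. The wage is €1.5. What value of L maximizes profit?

Marginal revenue from the inverse demand is MR = 28 − Q.
The marginal product is MP_L = 2.5·L^(-1/2).
A monopolist hires until marginal revenue product equals the wage: MR·MP_L = w.
At L, Q = 5·√L. Substituting and solving: (28 − 5·√L)·2.5·L^(-1/2) = 1.5 gives L = 25.

L* = 25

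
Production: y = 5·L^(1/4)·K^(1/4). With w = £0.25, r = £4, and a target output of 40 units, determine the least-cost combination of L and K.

L* = 256, K* = 16

Cost minimization requires the marginal rate of technical substitution to equal the input-price ratio: MP_L/MP_K = w/r.
Here MP_L/MP_K = (1/4)·(K/L)/(1/4) = (K/L). Setting this equal to 0.25/4 = 0.0625 gives K = 0.0625L.
Substituting into y = 40: 5·L^(1/4)·(0.0625L)^(1/4) = 40.
Solving, L = 256 and K = 16.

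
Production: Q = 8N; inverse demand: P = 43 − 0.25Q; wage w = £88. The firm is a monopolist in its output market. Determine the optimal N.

N* = 8

Marginal revenue from the inverse demand is MR = 43 − 0.5Q.
The marginal product is MP_N = 8.
A monopolist hires until marginal revenue product equals the wage: MR·MP_N = w.
(43 − 4N)·8 = 88, so N = 8.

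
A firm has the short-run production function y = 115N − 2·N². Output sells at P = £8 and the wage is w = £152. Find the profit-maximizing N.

The marginal product of N is MP_N = 115 − 4N.
A price-taking firm hires until the value of the marginal product equals the wage: P·MP_N = w, so 8·(115 − 4N) = 152.
Then 115 − 4N = 19, giving N = 24.

N* = 24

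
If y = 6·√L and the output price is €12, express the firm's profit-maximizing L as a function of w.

MP_L = (1/2)·6·L^(-1/2) = 3·L^(-1/2).
Setting P·MP_L = w: 36·L^(-1/2) = w.
Solving for L: L^(-1/2) = w/36, so L = (36/w)^(2).

L(w) = 1296/w²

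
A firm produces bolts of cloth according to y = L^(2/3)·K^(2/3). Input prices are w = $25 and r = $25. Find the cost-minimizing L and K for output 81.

L* = 27, K* = 27

Cost minimization requires the marginal rate of technical substitution to equal the input-price ratio: MP_L/MP_K = w/r.
Here MP_L/MP_K = (2/3)·(K/L)/(2/3) = (K/L). Setting this equal to 25/25 = 1 gives K = L.
Substituting into y = 81: L^(2/3)·(L)^(2/3) = 81.
Solving, L = 27 and K = 27.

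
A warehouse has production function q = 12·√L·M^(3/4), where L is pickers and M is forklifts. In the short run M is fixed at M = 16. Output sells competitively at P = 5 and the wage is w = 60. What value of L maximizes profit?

With M = 16, MP_L = (1/2)·12·L^(-1/2)·16^(3/4) = 48·L^(-1/2).
Profit maximization for a price taker requires P·MP_L = w: 5·48·L^(-1/2) = 60.
So L^(-1/2) = 0.25, which gives L = 16.

L* = 16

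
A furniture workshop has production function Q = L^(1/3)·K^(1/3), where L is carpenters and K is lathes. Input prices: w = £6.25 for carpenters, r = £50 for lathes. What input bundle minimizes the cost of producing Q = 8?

Cost minimization requires the marginal rate of technical substitution to equal the input-price ratio: MP_L/MP_K = w/r.
Here MP_L/MP_K = (1/3)·(K/L)/(1/3) = (K/L). Setting this equal to 6.25/50 = 0.125 gives K = 0.125L.
Substituting into Q = 8: L^(1/3)·(0.125L)^(1/3) = 8.
Solving, L = 64 and K = 8.

L* = 64, K* = 8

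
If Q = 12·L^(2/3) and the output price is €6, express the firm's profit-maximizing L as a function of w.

L(w) = 110592/w³

MP_L = (2/3)·12·L^(-1/3) = 8·L^(-1/3).
Setting P·MP_L = w: 48·L^(-1/3) = w.
Solving for L: L^(-1/3) = w/48, so L = (48/w)^(3).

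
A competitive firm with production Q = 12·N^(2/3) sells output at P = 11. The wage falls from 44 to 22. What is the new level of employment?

From P·MP_N = w with MP_N = 8·N^(-1/3), the labor demand is N(w) = (88/w)^(3).
At w = 44: N = 8. At w = 22: N = 64.

N* = 64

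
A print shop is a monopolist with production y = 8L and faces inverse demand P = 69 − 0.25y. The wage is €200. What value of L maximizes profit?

L* = 11

Marginal revenue from the inverse demand is MR = 69 − 0.5y.
The marginal product is MP_L = 8.
A monopolist hires until marginal revenue product equals the wage: MR·MP_L = w.
(69 − 4L)·8 = 200, so L = 11.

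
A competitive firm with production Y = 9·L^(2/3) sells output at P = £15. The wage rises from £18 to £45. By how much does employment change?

From P·MP_L = w with MP_L = 6·L^(-1/3), the labor demand is L(w) = (90/w)^(3).
At w = 18: L = 125. At w = 45: L = 8.
ΔL = 8 − 125 = -117.

ΔL = -117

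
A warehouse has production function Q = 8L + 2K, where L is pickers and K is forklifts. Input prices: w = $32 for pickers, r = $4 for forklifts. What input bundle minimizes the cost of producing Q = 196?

The inputs are perfect substitutes, so the firm uses whichever has the lower cost per unit of output.
Cost per unit of output via L is w/8 = 4; via K it is r/2 = 2. K is cheaper.
Producing Q = 196 with K alone: L = 0, K = 98.

L* = 0, K* = 98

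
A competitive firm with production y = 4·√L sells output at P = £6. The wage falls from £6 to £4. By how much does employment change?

ΔL = 5

From P·MP_L = w with MP_L = 2·L^(-1/2), the labor demand is L(w) = (12/w)^(2).
At w = 6: L = 4. At w = 4: L = 9.
ΔL = 9 − 4 = 5.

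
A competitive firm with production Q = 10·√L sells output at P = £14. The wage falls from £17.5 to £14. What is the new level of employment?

From P·MP_L = w with MP_L = 5·L^(-1/2), the labor demand is L(w) = (70/w)^(2).
At w = 17.5: L = 16. At w = 14: L = 25.

L* = 25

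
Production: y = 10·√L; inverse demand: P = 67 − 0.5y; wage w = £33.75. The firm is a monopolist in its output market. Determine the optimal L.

Marginal revenue from the inverse demand is MR = 67 − y.
The marginal product is MP_L = 5·L^(-1/2).
A monopolist hires until marginal revenue product equals the wage: MR·MP_L = w.
At L, y = 10·√L. Substituting and solving: (67 − 10·√L)·5·L^(-1/2) = 33.75 gives L = 16.

L* = 16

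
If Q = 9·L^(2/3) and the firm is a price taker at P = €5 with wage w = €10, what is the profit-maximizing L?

L* = 27

MP_L = (2/3)·9·L^(-1/3) = 6·L^(-1/3).
Profit maximization for a price taker requires P·MP_L = w: 5·6·L^(-1/3) = 10.
So L^(-1/3) = 1/3, which gives L = 27.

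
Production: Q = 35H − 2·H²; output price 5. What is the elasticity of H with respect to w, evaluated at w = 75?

ε = -0.75

From P·MP_H = w with MP_H = 35 − 4H, labor demand is H(w) = (35 − w/5)/4.
dH/dw = −1/(20) = -0.05.
At w = 75, H = 5, so ε = (dH/dw)·(w/H) = (-0.05)·(75/5) = -0.75.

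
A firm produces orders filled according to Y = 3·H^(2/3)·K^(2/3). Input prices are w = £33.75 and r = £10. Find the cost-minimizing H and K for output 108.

H* = 8, K* = 27

Cost minimization requires the marginal rate of technical substitution to equal the input-price ratio: MP_H/MP_K = w/r.
Here MP_H/MP_K = (2/3)·(K/H)/(2/3) = (K/H). Setting this equal to 33.75/10 = 3.375 gives K = 3.375H.
Substituting into Y = 108: 3·H^(2/3)·(3.375H)^(2/3) = 108.
Solving, H = 8 and K = 27.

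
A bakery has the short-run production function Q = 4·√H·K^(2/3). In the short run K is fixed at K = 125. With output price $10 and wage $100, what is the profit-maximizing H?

H* = 25

With K = 125, MP_H = (1/2)·4·H^(-1/2)·125^(2/3) = 50·H^(-1/2).
Profit maximization for a price taker requires P·MP_H = w: 10·50·H^(-1/2) = 100.
So H^(-1/2) = 0.2, which gives H = 25.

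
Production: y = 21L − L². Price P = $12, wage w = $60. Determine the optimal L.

The marginal product of L is MP_L = 21 − 2L.
A price-taking firm hires until the value of the marginal product equals the wage: P·MP_L = w, so 12·(21 − 2L) = 60.
Then 21 − 2L = 5, giving L = 8.

L* = 8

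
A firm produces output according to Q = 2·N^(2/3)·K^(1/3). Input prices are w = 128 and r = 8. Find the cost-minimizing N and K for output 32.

Cost minimization requires the marginal rate of technical substitution to equal the input-price ratio: MP_N/MP_K = w/r.
Here MP_N/MP_K = (2/3)·(K/N)/(1/3) = 2·(K/N). Setting this equal to 128/8 = 16 gives K = 8N.
Substituting into Q = 32: 2·N^(2/3)·(8N)^(1/3) = 32.
Solving, N = 8 and K = 64.

N* = 8, K* = 64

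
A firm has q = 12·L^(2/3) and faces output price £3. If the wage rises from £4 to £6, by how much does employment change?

ΔL = -152

From P·MP_L = w with MP_L = 8·L^(-1/3), the labor demand is L(w) = (24/w)^(3).
At w = 4: L = 216. At w = 6: L = 64.
ΔL = 64 − 216 = -152.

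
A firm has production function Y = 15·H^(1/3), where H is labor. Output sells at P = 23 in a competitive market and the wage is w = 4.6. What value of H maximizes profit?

MP_H = (1/3)·15·H^(-2/3) = 5·H^(-2/3).
Profit maximization for a price taker requires P·MP_H = w: 23·5·H^(-2/3) = 4.6.
So H^(-2/3) = 0.04, which gives H = 125.

H* = 125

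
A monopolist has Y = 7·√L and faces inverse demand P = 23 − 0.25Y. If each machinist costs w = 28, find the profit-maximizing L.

L* = 4

Marginal revenue from the inverse demand is MR = 23 − 0.5Y.
The marginal product is MP_L = 3.5·L^(-1/2).
A monopolist hires until marginal revenue product equals the wage: MR·MP_L = w.
At L, Y = 7·√L. Substituting and solving: (23 − 3.5·√L)·3.5·L^(-1/2) = 28 gives L = 4.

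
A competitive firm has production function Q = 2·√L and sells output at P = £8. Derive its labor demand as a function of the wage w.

L(w) = 64/w²

MP_L = (1/2)·2·L^(-1/2) = L^(-1/2).
Setting P·MP_L = w: 8·L^(-1/2) = w.
Solving for L: L^(-1/2) = w/8, so L = (8/w)^(2).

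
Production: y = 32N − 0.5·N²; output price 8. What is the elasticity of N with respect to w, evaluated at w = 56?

From P·MP_N = w with MP_N = 32 − N, labor demand is N(w) = 32 − w/8.
dN/dw = −1/(8) = -0.125.
At w = 56, N = 25, so ε = (dN/dw)·(w/N) = (-0.125)·(56/25) = -0.28.

ε = -0.28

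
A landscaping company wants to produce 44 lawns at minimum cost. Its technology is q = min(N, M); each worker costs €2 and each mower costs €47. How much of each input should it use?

With a fixed-proportions technology, the cost-minimizing bundle uses no slack in either input: N = M = q.
So N = 44 and M = 44.

N* = 44, M* = 44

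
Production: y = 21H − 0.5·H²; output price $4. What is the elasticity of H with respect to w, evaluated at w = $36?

ε = -0.75

From P·MP_H = w with MP_H = 21 − H, labor demand is H(w) = 21 − w/4.
dH/dw = −1/(4) = -0.25.
At w = 36, H = 12, so ε = (dH/dw)·(w/H) = (-0.25)·(36/12) = -0.75.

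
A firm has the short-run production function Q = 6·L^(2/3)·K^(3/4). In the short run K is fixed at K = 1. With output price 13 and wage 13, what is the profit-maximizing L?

With K = 1, MP_L = (2/3)·6·L^(-1/3)·1^(3/4) = 4·L^(-1/3).
Profit maximization for a price taker requires P·MP_L = w: 13·4·L^(-1/3) = 13.
So L^(-1/3) = 0.25, which gives L = 64.

L* = 64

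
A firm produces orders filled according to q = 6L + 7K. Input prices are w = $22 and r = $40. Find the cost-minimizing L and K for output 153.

The inputs are perfect substitutes, so the firm uses whichever has the lower cost per unit of output.
Cost per unit of output via L is w/6 = 11/3; via K it is r/7 = 40/7. L is cheaper.
Producing q = 153 with L alone: L = 25.5, K = 0.

L* = 25.5, K* = 0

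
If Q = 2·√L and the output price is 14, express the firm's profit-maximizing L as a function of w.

L(w) = 196/w²

MP_L = (1/2)·2·L^(-1/2) = L^(-1/2).
Setting P·MP_L = w: 14·L^(-1/2) = w.
Solving for L: L^(-1/2) = w/14, so L = (14/w)^(2).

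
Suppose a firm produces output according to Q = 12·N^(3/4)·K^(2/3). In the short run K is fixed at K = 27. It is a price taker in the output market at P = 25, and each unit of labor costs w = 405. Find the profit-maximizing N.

With K = 27, MP_N = (3/4)·12·N^(-1/4)·27^(2/3) = 81·N^(-1/4).
Profit maximization for a price taker requires P·MP_N = w: 25·81·N^(-1/4) = 405.
So N^(-1/4) = 0.2, which gives N = 625.

N* = 625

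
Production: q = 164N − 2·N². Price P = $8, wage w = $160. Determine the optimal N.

The marginal product of N is MP_N = 164 − 4N.
A price-taking firm hires until the value of the marginal product equals the wage: P·MP_N = w, so 8·(164 − 4N) = 160.
Then 164 − 4N = 20, giving N = 36.

N* = 36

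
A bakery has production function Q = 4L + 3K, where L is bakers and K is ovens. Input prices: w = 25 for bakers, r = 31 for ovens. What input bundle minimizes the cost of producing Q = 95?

The inputs are perfect substitutes, so the firm uses whichever has the lower cost per unit of output.
Cost per unit of output via L is w/4 = 6.25; via K it is r/3 = 31/3. L is cheaper.
Producing Q = 95 with L alone: L = 23.75, K = 0.

L* = 23.75, K* = 0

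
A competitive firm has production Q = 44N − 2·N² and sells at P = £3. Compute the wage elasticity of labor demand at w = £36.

From P·MP_N = w with MP_N = 44 − 4N, labor demand is N(w) = (44 − w/3)/4.
dN/dw = −1/(12) = -1/12.
At w = 36, N = 8, so ε = (dN/dw)·(w/N) = (-1/12)·(36/8) = -0.375.

ε = -0.375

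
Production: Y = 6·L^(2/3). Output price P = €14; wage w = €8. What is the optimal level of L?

MP_L = (2/3)·6·L^(-1/3) = 4·L^(-1/3).
Profit maximization for a price taker requires P·MP_L = w: 14·4·L^(-1/3) = 8.
So L^(-1/3) = 1/7, which gives L = 343.

L* = 343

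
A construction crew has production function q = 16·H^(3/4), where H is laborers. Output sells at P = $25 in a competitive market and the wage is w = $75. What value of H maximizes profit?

H* = 256

MP_H = (3/4)·16·H^(-1/4) = 12·H^(-1/4).
Profit maximization for a price taker requires P·MP_H = w: 25·12·H^(-1/4) = 75.
So H^(-1/4) = 0.25, which gives H = 256.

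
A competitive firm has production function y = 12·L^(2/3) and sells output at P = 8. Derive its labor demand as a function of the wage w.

L(w) = 262144/w³

MP_L = (2/3)·12·L^(-1/3) = 8·L^(-1/3).
Setting P·MP_L = w: 64·L^(-1/3) = w.
Solving for L: L^(-1/3) = w/64, so L = (64/w)^(3).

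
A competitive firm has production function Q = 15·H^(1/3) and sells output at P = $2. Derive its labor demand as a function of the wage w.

H(w) = (10/w)^(3/2)

MP_H = (1/3)·15·H^(-2/3) = 5·H^(-2/3).
Setting P·MP_H = w: 10·H^(-2/3) = w.
Solving for H: H^(-2/3) = w/10, so H = (10/w)^(3/2).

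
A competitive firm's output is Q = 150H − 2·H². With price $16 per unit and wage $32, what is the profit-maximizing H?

H* = 37

The marginal product of H is MP_H = 150 − 4H.
A price-taking firm hires until the value of the marginal product equals the wage: P·MP_H = w, so 16·(150 − 4H) = 32.
Then 150 − 4H = 2, giving H = 37.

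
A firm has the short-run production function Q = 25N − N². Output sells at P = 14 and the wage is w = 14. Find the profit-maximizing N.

N* = 12

The marginal product of N is MP_N = 25 − 2N.
A price-taking firm hires until the value of the marginal product equals the wage: P·MP_N = w, so 14·(25 − 2N) = 14.
Then 25 − 2N = 1, giving N = 12.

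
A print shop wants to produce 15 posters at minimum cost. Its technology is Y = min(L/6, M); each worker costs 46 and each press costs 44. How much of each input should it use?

With a fixed-proportions technology, the cost-minimizing bundle uses no slack in either input: L/6 = M = Y.
So L = 6·15 = 90 and M = 15.

L* = 90, M* = 15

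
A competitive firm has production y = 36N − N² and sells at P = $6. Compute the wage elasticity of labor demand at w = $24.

ε = -0.125

From P·MP_N = w with MP_N = 36 − 2N, labor demand is N(w) = (36 − w/6)/2.
dN/dw = −1/(12) = -1/12.
At w = 24, N = 16, so ε = (dN/dw)·(w/N) = (-1/12)·(24/16) = -0.125.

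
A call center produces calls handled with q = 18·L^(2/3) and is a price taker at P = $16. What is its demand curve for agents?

MP_L = (2/3)·18·L^(-1/3) = 12·L^(-1/3).
Setting P·MP_L = w: 192·L^(-1/3) = w.
Solving for L: L^(-1/3) = w/192, so L = (192/w)^(3).

L(w) = 7077888/w³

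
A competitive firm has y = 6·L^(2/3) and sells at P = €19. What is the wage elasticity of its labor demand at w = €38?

MP_L = (2/3)·6·L^(-1/3), so P·MP_L = w gives 76·L^(-1/3) = w.
Solving, L(w) = (76/w)^(3). This is a constant-elasticity form: L ∝ w^(−3), so ε = −3.

ε = -3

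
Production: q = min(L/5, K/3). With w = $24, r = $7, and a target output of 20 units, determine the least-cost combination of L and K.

With a fixed-proportions technology, the cost-minimizing bundle uses no slack in either input: L/5 = K/3 = q.
So L = 5·20 = 100 and K = 3·20 = 60.

L* = 100, K* = 60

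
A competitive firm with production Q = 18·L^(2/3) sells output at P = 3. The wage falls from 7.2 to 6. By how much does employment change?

ΔL = 91

From P·MP_L = w with MP_L = 12·L^(-1/3), the labor demand is L(w) = (36/w)^(3).
At w = 7.2: L = 125. At w = 6: L = 216.
ΔL = 216 − 125 = 91.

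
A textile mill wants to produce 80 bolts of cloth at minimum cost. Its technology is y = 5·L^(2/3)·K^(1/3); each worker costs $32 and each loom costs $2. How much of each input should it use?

L* = 8, K* = 64

Cost minimization requires the marginal rate of technical substitution to equal the input-price ratio: MP_L/MP_K = w/r.
Here MP_L/MP_K = (2/3)·(K/L)/(1/3) = 2·(K/L). Setting this equal to 32/2 = 16 gives K = 8L.
Substituting into y = 80: 5·L^(2/3)·(8L)^(1/3) = 80.
Solving, L = 8 and K = 64.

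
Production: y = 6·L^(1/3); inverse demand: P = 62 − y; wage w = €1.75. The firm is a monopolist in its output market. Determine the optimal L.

L* = 64

Marginal revenue from the inverse demand is MR = 62 − 2y.
The marginal product is MP_L = 2·L^(-2/3).
A monopolist hires until marginal revenue product equals the wage: MR·MP_L = w.
At L, y = 6·L^(1/3). Substituting and solving: (62 − 12·L^(1/3))·2·L^(-2/3) = 1.75 gives L = 64.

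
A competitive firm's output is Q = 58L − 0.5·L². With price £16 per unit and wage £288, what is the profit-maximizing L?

The marginal product of L is MP_L = 58 − L.
A price-taking firm hires until the value of the marginal product equals the wage: P·MP_L = w, so 16·(58 − L) = 288.
Then 58 − L = 18, giving L = 40.

L* = 40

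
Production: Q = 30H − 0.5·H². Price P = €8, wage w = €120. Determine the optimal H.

The marginal product of H is MP_H = 30 − H.
A price-taking firm hires until the value of the marginal product equals the wage: P·MP_H = w, so 8·(30 − H) = 120.
Then 30 − H = 15, giving H = 15.

H* = 15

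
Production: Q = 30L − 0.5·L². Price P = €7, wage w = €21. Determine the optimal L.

L* = 27

The marginal product of L is MP_L = 30 − L.
A price-taking firm hires until the value of the marginal product equals the wage: P·MP_L = w, so 7·(30 − L) = 21.
Then 30 − L = 3, giving L = 27.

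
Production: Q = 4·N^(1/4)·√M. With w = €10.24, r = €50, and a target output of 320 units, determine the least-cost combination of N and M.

Cost minimization requires the marginal rate of technical substitution to equal the input-price ratio: MP_N/MP_M = w/r.
Here MP_N/MP_M = (1/4)·(M/N)/(1/2) = 0.5·(M/N). Setting this equal to 10.24/50 = 0.2048 gives M = 0.4096N.
Substituting into Q = 320: 4·N^(1/4)·(0.4096N)^(1/2) = 320.
Solving, N = 625 and M = 256.

N* = 625, M* = 256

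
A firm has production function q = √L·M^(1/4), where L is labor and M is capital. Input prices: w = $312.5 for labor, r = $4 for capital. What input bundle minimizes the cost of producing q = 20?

Cost minimization requires the marginal rate of technical substitution to equal the input-price ratio: MP_L/MP_M = w/r.
Here MP_L/MP_M = (1/2)·(M/L)/(1/4) = 2·(M/L). Setting this equal to 312.5/4 = 78.125 gives M = 39.0625L.
Substituting into q = 20: L^(1/2)·(39.0625L)^(1/4) = 20.
Solving, L = 16 and M = 625.

L* = 16, M* = 625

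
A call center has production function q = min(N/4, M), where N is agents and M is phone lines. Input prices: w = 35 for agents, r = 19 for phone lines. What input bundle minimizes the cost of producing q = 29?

With a fixed-proportions technology, the cost-minimizing bundle uses no slack in either input: N/4 = M = q.
So N = 4·29 = 116 and M = 29.

N* = 116, M* = 29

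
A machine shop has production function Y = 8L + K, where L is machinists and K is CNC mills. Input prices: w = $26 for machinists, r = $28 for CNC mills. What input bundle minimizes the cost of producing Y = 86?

The inputs are perfect substitutes, so the firm uses whichever has the lower cost per unit of output.
Cost per unit of output via L is 3.25; via K it is 28. L is cheaper.
Producing Y = 86 with L alone: L = 10.75, K = 0.

L* = 10.75, K* = 0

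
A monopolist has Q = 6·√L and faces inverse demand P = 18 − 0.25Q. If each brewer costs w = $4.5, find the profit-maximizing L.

L* = 16

Marginal revenue from the inverse demand is MR = 18 − 0.5Q.
The marginal product is MP_L = 3·L^(-1/2).
A monopolist hires until marginal revenue product equals the wage: MR·MP_L = w.
At L, Q = 6·√L. Substituting and solving: (18 − 3·√L)·3·L^(-1/2) = 4.5 gives L = 16.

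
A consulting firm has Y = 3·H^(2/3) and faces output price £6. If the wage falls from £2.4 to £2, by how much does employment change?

From P·MP_H = w with MP_H = 2·H^(-1/3), the labor demand is H(w) = (12/w)^(3).
At w = 2.4: H = 125. At w = 2: H = 216.
ΔH = 216 − 125 = 91.

ΔH = 91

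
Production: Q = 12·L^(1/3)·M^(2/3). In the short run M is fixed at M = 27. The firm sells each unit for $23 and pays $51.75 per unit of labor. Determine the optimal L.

L* = 64

With M = 27, MP_L = (1/3)·12·L^(-2/3)·27^(2/3) = 36·L^(-2/3).
Profit maximization for a price taker requires P·MP_L = w: 23·36·L^(-2/3) = 51.75.
So L^(-2/3) = 0.0625, which gives L = 64.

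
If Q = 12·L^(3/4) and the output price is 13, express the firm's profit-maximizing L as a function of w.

L(w) = (117/w)^(4)

MP_L = (3/4)·12·L^(-1/4) = 9·L^(-1/4).
Setting P·MP_L = w: 117·L^(-1/4) = w.
Solving for L: L^(-1/4) = w/117, so L = (117/w)^(4).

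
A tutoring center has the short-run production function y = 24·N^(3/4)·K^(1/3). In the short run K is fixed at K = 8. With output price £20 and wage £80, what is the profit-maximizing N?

With K = 8, MP_N = (3/4)·24·N^(-1/4)·8^(1/3) = 36·N^(-1/4).
Profit maximization for a price taker requires P·MP_N = w: 20·36·N^(-1/4) = 80.
So N^(-1/4) = 1/9, which gives N = 6561.

N* = 6561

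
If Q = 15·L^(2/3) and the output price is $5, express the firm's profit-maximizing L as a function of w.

MP_L = (2/3)·15·L^(-1/3) = 10·L^(-1/3).
Setting P·MP_L = w: 50·L^(-1/3) = w.
Solving for L: L^(-1/3) = w/50, so L = (50/w)^(3).

L(w) = 125000/w³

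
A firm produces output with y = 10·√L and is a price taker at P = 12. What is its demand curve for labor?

MP_L = (1/2)·10·L^(-1/2) = 5·L^(-1/2).
Setting P·MP_L = w: 60·L^(-1/2) = w.
Solving for L: L^(-1/2) = w/60, so L = (60/w)^(2).

L(w) = 3600/w²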